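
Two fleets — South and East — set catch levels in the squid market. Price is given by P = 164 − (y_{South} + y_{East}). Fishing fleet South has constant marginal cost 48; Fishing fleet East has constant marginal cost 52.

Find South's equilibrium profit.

1600

Fishing fleet South's profit: π = y_{South}(164 − (y_{South} + y_{East})) − 48y_{South}.
∂π/∂y_{South} = 116 − 2y_{South} − y_{East} = 0, so y_{South} = 58 − 0.5y_{East}.
By the same steps for East: y_{East} = 56 − 0.5y_{South}.
Substituting the second reaction function into the first: y_{South} = 58 − 0.5(56 − 0.5y_{South}), which gives 0.75y_{South} = 30 ⇒ y_{South} = 40.
Then y_{East} = 56 − 0.5·40 = 36.
Price P = 164 − 76 = 88.
South's profit: (88 − 48)·40 = 1600.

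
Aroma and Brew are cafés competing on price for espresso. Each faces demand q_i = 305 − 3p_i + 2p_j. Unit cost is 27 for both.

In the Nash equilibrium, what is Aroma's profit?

14490.75

Aroma's profit: π = (p_{Aroma} − 27)(305 − 3p_{Aroma} + 2p_{Brew}).
∂π/∂p_{Aroma} = 386 − 6p_{Aroma} + 2p_{Brew} = 0 ⇒ p_{Aroma} = 193/3 + (1/3)p_{Brew}.
The game is symmetric, so in equilibrium p_{Brew} = p_{Aroma}: the reaction function gives (2/3)p_{Aroma} = 193/3, hence p_{Aroma} = 96.5.
q_{Aroma} = 305 − 3·96.5 + 2·96.5 = 208.5.
Profit = (96.5 − 27)·208.5 = 14490.75.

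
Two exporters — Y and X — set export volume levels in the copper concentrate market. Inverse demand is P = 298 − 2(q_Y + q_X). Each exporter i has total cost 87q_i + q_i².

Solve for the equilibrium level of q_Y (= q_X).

26.375

Exporter Y's profit: π = q_Y(298 − 2(q_Y + q_X)) − 87q_Y − q_Y².
∂π/∂q_Y = 211 − 6q_Y − 2q_X = 0, so q_Y = 211/6 − (1/3)q_X.
The game is symmetric, so in equilibrium q_X = q_Y: the reaction function gives (4/3)q_Y = 211/6, hence q_Y = 26.375.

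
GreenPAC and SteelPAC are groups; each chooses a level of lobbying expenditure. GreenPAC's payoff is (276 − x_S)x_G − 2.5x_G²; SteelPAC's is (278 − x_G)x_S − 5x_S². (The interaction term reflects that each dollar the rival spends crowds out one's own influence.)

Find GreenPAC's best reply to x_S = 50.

Expanding GreenPAC's payoff: 276x_G − x_Sx_G − 2.5x_G².
∂π/∂x_G = 276 − x_S − 5x_G = 0, so x_G = 55.2 − 0.2x_S.
At x_S = 50: x_G = 55.2 − 0.2·50 = 45.2.

45.2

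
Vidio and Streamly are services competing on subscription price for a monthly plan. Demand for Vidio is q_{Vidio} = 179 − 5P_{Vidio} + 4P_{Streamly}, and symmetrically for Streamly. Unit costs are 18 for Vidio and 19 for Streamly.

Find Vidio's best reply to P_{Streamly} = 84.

60.5

Vidio's profit: π = (P_{Vidio} − 18)(179 − 5P_{Vidio} + 4P_{Streamly}).
∂π/∂P_{Vidio} = 269 − 10P_{Vidio} + 4P_{Streamly} = 0 ⇒ P_{Vidio} = 26.9 + 0.4P_{Streamly}.
At P_{Streamly} = 84: P_{Vidio} = 26.9 + 0.4·84 = 60.5.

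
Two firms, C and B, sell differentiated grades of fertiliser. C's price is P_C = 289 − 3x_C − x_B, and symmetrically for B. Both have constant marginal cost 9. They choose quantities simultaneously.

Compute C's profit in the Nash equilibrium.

4800

Firm C's profit: π = x_C(289 − 3x_C − x_B) − 9x_C.
∂π/∂x_C = 280 − 6x_C − x_B = 0 ⇒ x_C = 140/3 − (1/6)x_B.
By symmetry x_B = x_C; substituting into the reaction function, (7/6)x_C = 140/3 and x_C = 40.
P_C = 289 − 3·40 − 40 = 129.
Profit = (129 − 9)·40 = 4800.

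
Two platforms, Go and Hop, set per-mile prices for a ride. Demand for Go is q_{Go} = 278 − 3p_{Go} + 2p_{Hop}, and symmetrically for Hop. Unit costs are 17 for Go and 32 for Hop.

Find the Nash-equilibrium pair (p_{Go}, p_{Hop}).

Go's profit: π = (p_{Go} − 17)(278 − 3p_{Go} + 2p_{Hop}).
∂π/∂p_{Go} = 329 − 6p_{Go} + 2p_{Hop} = 0 ⇒ p_{Go} = 329/6 + (1/3)p_{Hop}.
Similarly p_{Hop} = 187/3 + (1/3)p_{Go}.
Plugging p_{Hop} into Go's best response: p_{Go} = 329/6 + (1/3)(187/3 + (1/3)p_{Go}) ⇒ (8/9)p_{Go} = 1361/18, so p_{Go} = 85.0625.
Then p_{Hop} = 187/3 + (1/3)·85.0625 = 90.6875.

85.0625, 90.6875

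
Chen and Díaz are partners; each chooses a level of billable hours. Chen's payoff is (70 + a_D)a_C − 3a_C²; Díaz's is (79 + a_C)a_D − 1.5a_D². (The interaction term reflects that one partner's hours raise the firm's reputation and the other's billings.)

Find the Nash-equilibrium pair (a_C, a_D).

Expanding Chen's payoff: 70a_C + a_Da_C − 3a_C².
∂π/∂a_C = 70 + a_D − 6a_C = 0, so a_C = 35/3 + (1/6)a_D.
Likewise for Díaz: a_D = 79/3 + (1/3)a_C.
Solving the two reaction functions simultaneously: (1 − (1/6)(1/3))a_C = 35/3 + (1/6)·(79/3), so (17/18)a_C = 289/18 and a_C = 17.
Then a_D = 79/3 + (1/3)·17 = 32.

17, 32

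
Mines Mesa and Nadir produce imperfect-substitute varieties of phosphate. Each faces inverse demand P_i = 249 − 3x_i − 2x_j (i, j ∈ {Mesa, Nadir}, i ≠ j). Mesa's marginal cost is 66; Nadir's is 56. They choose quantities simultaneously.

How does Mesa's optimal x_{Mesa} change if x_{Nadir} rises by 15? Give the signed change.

-5

Mine Mesa's profit: π = x_{Mesa}(249 − 3x_{Mesa} − 2x_{Nadir}) − 66x_{Mesa}.
∂π/∂x_{Mesa} = 183 − 6x_{Mesa} − 2x_{Nadir} = 0 ⇒ x_{Mesa} = 30.5 − (1/3)x_{Nadir}.
The reaction-function slope is −1/3, so a 15-unit rise in x_{Nadir} moves x_{Mesa} by −1/3 × 15 = −5. Mesa's best response falls — the actions are strategic substitutes.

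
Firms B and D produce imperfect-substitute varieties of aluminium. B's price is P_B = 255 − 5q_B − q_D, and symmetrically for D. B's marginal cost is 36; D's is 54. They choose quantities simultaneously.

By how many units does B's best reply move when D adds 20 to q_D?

Firm B's profit: π = q_B(255 − 5q_B − q_D) − 36q_B.
∂π/∂q_B = 219 − 10q_B − q_D = 0 ⇒ q_B = 21.9 − 0.1q_D.
The reaction-function slope is −0.1, so a 20-unit rise in q_D moves q_B by −0.1 × 20 = −2. B's best response falls — the actions are strategic substitutes.

-2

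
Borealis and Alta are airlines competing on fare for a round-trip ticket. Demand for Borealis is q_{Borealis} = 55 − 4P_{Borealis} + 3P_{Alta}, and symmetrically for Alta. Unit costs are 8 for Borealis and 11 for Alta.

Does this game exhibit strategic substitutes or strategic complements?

strategic complements

Borealis's profit: π = (P_{Borealis} − 8)(55 − 4P_{Borealis} + 3P_{Alta}).
∂π/∂P_{Borealis} = 87 − 8P_{Borealis} + 3P_{Alta} = 0 ⇒ P_{Borealis} = 10.875 + 0.375P_{Alta}.
The best-response slope dP_{Borealis}/dP_{Alta} = 0.375 > 0: the reaction function is upward-sloping, so the choices are strategic complements.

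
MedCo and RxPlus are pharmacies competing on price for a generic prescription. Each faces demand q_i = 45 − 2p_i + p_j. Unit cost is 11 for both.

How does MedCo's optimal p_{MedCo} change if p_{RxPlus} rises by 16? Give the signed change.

4

MedCo's profit: π = (p_{MedCo} − 11)(45 − 2p_{MedCo} + p_{RxPlus}).
∂π/∂p_{MedCo} = 67 − 4p_{MedCo} + p_{RxPlus} = 0 ⇒ p_{MedCo} = 16.75 + 0.25p_{RxPlus}.
The reaction-function slope is 0.25, so a 16-unit rise in p_{RxPlus} moves p_{MedCo} by 0.25 × 16 = 4. MedCo's best response rises — the actions are strategic complements.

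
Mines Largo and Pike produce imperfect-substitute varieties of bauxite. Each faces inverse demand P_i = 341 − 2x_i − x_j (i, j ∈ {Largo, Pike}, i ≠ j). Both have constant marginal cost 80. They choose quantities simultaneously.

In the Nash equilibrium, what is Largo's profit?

Mine Largo's profit: π = x_{Largo}(341 − 2x_{Largo} − x_{Pike}) − 80x_{Largo}.
∂π/∂x_{Largo} = 261 − 4x_{Largo} − x_{Pike} = 0 ⇒ x_{Largo} = 65.25 − 0.25x_{Pike}.
Setting x_{Largo} = x_{Pike} in the reaction function: x_{Largo} = 65.25 − 0.25x_{Largo}, so x_{Largo} = 65.25 / 1.25 = 52.2.
P_{Largo} = 341 − 2·52.2 − 52.2 = 184.4.
Profit = (184.4 − 80)·52.2 = 5449.68.

5449.68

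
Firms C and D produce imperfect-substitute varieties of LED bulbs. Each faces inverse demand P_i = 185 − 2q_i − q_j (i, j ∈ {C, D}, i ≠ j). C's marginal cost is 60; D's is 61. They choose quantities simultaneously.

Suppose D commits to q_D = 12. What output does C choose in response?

28.25

Firm C's profit: π = q_C(185 − 2q_C − q_D) − 60q_C.
∂π/∂q_C = 125 − 4q_C − q_D = 0 ⇒ q_C = 31.25 − 0.25q_D.
At q_D = 12: q_C = 31.25 − 0.25·12 = 28.25.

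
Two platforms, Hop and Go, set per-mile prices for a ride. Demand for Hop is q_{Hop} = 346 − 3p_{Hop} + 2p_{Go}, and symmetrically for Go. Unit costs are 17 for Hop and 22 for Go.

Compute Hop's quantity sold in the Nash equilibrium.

249.5625

Hop's profit: π = (p_{Hop} − 17)(346 − 3p_{Hop} + 2p_{Go}).
∂π/∂p_{Hop} = 397 − 6p_{Hop} + 2p_{Go} = 0 ⇒ p_{Hop} = 397/6 + (1/3)p_{Go}.
Similarly p_{Go} = 206/3 + (1/3)p_{Hop}.
Plugging p_{Go} into Hop's best response: p_{Hop} = 397/6 + (1/3)(206/3 + (1/3)p_{Hop}) ⇒ (8/9)p_{Hop} = 1603/18, so p_{Hop} = 100.1875.
Then p_{Go} = 206/3 + (1/3)·100.1875 = 102.0625.
q_{Hop} = 346 − 3·100.1875 + 2·102.0625 = 249.5625.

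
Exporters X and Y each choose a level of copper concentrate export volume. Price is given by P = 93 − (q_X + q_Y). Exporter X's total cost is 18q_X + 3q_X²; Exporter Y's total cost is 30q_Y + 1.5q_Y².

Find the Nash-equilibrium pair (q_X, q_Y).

8, 11

Exporter X's profit: π = q_X(93 − (q_X + q_Y)) − 18q_X − 3q_X².
∂π/∂q_X = 75 − 8q_X − q_Y = 0, so q_X = 9.375 − 0.125q_Y.
For Y: ∂π/∂q_Y = 63 − 5q_Y − q_X = 0 ⇒ q_Y = 12.6 − 0.2q_X.
Substituting the second reaction function into the first: q_X = 9.375 − 0.125(12.6 − 0.2q_X), which gives 0.975q_X = 7.8 ⇒ q_X = 8.
Then q_Y = 12.6 − 0.2·8 = 11.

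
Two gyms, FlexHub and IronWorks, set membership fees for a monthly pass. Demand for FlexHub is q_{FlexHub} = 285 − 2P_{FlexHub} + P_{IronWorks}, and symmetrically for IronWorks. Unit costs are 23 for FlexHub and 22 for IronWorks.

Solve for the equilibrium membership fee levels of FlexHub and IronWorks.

110.2, 109.8

FlexHub's profit: π = (P_{FlexHub} − 23)(285 − 2P_{FlexHub} + P_{IronWorks}).
∂π/∂P_{FlexHub} = 331 − 4P_{FlexHub} + P_{IronWorks} = 0 ⇒ P_{FlexHub} = 82.75 + 0.25P_{IronWorks}.
Similarly P_{IronWorks} = 82.25 + 0.25P_{FlexHub}.
Substituting the second reaction function into the first: P_{FlexHub} = 82.75 + 0.25(82.25 + 0.25P_{FlexHub}), which gives 0.9375P_{FlexHub} = 103.3125 ⇒ P_{FlexHub} = 110.2.
Then P_{IronWorks} = 82.25 + 0.25·110.2 = 109.8.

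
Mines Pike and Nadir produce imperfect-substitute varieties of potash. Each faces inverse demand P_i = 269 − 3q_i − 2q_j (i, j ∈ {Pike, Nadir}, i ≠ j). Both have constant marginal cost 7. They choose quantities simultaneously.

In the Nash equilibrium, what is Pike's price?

105.25

Mine Pike's profit: π = q_{Pike}(269 − 3q_{Pike} − 2q_{Nadir}) − 7q_{Pike}.
∂π/∂q_{Pike} = 262 − 6q_{Pike} − 2q_{Nadir} = 0 ⇒ q_{Pike} = 131/3 − (1/3)q_{Nadir}.
By symmetry q_{Nadir} = q_{Pike}; substituting into the reaction function, (4/3)q_{Pike} = 131/3 and q_{Pike} = 32.75.
P_{Pike} = 269 − 3·32.75 − 2·32.75 = 105.25.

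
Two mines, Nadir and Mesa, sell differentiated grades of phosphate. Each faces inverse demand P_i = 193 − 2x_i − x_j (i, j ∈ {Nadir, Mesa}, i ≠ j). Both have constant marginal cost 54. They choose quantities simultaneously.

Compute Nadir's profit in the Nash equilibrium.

1545.68

Mine Nadir's profit: π = x_{Nadir}(193 − 2x_{Nadir} − x_{Mesa}) − 54x_{Nadir}.
∂π/∂x_{Nadir} = 139 − 4x_{Nadir} − x_{Mesa} = 0 ⇒ x_{Nadir} = 34.75 − 0.25x_{Mesa}.
The game is symmetric, so in equilibrium x_{Mesa} = x_{Nadir}: the reaction function gives 1.25x_{Nadir} = 34.75, hence x_{Nadir} = 27.8.
P_{Nadir} = 193 − 2·27.8 − 27.8 = 109.6.
Profit = (109.6 − 54)·27.8 = 1545.68.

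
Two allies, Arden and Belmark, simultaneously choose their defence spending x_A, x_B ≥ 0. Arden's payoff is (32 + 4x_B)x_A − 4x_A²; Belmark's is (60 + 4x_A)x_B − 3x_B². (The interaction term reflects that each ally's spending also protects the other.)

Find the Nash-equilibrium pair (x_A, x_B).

Expanding Arden's payoff: 32x_A + 4x_Bx_A − 4x_A².
∂π/∂x_A = 32 + 4x_B − 8x_A = 0, so x_A = 4 + 0.5x_B.
Likewise for Belmark: x_B = 10 + (2/3)x_A.
Plugging x_B into Arden's best response: x_A = 4 + 0.5(10 + (2/3)x_A) ⇒ (2/3)x_A = 9, so x_A = 13.5.
Then x_B = 10 + (2/3)·13.5 = 19.

13.5, 19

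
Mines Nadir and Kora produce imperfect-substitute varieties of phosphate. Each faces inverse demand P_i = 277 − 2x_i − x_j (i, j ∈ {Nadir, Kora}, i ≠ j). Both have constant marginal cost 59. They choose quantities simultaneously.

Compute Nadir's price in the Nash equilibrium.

Mine Nadir's profit: π = x_{Nadir}(277 − 2x_{Nadir} − x_{Kora}) − 59x_{Nadir}.
∂π/∂x_{Nadir} = 218 − 4x_{Nadir} − x_{Kora} = 0 ⇒ x_{Nadir} = 54.5 − 0.25x_{Kora}.
The game is symmetric, so in equilibrium x_{Kora} = x_{Nadir}: the reaction function gives 1.25x_{Nadir} = 54.5, hence x_{Nadir} = 43.6.
P_{Nadir} = 277 − 2·43.6 − 43.6 = 146.2.

146.2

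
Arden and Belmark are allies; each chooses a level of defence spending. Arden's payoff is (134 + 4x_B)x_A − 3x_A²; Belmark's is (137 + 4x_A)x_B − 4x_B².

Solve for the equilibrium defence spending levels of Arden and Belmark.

50.625, 42.4375

Expanding Arden's payoff: 134x_A + 4x_Bx_A − 3x_A².
∂π/∂x_A = 134 + 4x_B − 6x_A = 0, so x_A = 67/3 + (2/3)x_B.
Likewise for Belmark: x_B = 17.125 + 0.5x_A.
Substituting the second reaction function into the first: x_A = 67/3 + (2/3)(17.125 + 0.5x_A), which gives (2/3)x_A = 33.75 ⇒ x_A = 50.625.
Then x_B = 17.125 + 0.5·50.625 = 42.4375.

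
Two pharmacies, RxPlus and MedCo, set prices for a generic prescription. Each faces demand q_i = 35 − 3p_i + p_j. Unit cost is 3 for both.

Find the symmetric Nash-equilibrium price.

8.8

RxPlus's profit: π = (p_{RxPlus} − 3)(35 − 3p_{RxPlus} + p_{MedCo}).
∂π/∂p_{RxPlus} = 44 − 6p_{RxPlus} + p_{MedCo} = 0 ⇒ p_{RxPlus} = 22/3 + (1/6)p_{MedCo}.
The game is symmetric, so in equilibrium p_{MedCo} = p_{RxPlus}: the reaction function gives (5/6)p_{RxPlus} = 22/3, hence p_{RxPlus} = 8.8.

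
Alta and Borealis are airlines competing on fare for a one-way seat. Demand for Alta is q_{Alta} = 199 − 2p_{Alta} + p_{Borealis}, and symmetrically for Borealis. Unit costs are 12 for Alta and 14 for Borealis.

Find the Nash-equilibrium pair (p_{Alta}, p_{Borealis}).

Alta's profit: π = (p_{Alta} − 12)(199 − 2p_{Alta} + p_{Borealis}).
∂π/∂p_{Alta} = 223 − 4p_{Alta} + p_{Borealis} = 0 ⇒ p_{Alta} = 55.75 + 0.25p_{Borealis}.
Similarly p_{Borealis} = 56.75 + 0.25p_{Alta}.
Substituting the second reaction function into the first: p_{Alta} = 55.75 + 0.25(56.75 + 0.25p_{Alta}), which gives 0.9375p_{Alta} = 69.9375 ⇒ p_{Alta} = 74.6.
Then p_{Borealis} = 56.75 + 0.25·74.6 = 75.4.

74.6, 75.4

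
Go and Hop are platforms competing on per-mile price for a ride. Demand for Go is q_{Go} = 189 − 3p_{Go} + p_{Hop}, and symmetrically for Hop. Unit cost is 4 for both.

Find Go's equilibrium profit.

Go's profit: π = (p_{Go} − 4)(189 − 3p_{Go} + p_{Hop}).
∂π/∂p_{Go} = 201 − 6p_{Go} + p_{Hop} = 0 ⇒ p_{Go} = 33.5 + (1/6)p_{Hop}.
The game is symmetric, so in equilibrium p_{Hop} = p_{Go}: the reaction function gives (5/6)p_{Go} = 33.5, hence p_{Go} = 40.2.
q_{Go} = 189 − 3·40.2 + 40.2 = 108.6.
Profit = (40.2 − 4)·108.6 = 3931.32.

3931.32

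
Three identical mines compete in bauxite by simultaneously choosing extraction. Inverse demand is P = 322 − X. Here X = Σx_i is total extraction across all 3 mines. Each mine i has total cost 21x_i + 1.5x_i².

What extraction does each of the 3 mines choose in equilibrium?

43

A representative mine's profit is π_i = x_i(322 − X) − 21x_i − 1.5x_i², with X = x_i + Σ_{j≠i} x_j.
First-order condition: 301 − 5x_i − Σ_{j≠i} x_j = 0.
Imposing symmetry (x_j = x for all j) turns Σ_{j≠i} x_j into 2x, so 301 = 7x and x = 43.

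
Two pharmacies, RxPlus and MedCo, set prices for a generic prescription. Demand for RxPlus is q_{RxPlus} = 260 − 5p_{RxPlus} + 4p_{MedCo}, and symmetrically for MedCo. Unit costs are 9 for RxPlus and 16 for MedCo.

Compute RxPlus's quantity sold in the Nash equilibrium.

217.5

RxPlus's profit: π = (p_{RxPlus} − 9)(260 − 5p_{RxPlus} + 4p_{MedCo}).
∂π/∂p_{RxPlus} = 305 − 10p_{RxPlus} + 4p_{MedCo} = 0 ⇒ p_{RxPlus} = 30.5 + 0.4p_{MedCo}.
Similarly p_{MedCo} = 34 + 0.4p_{RxPlus}.
Solving the two reaction functions simultaneously: (1 − (0.4)(0.4))p_{RxPlus} = 30.5 + 0.4·34, so 0.84p_{RxPlus} = 44.1 and p_{RxPlus} = 52.5.
Then p_{MedCo} = 34 + 0.4·52.5 = 55.
q_{RxPlus} = 260 − 5·52.5 + 4·55 = 217.5.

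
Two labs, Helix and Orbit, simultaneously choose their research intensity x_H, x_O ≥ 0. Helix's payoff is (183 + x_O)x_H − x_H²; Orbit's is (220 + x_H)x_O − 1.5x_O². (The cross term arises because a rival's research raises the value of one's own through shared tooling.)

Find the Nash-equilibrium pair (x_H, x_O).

Expanding Helix's payoff: 183x_H + x_Ox_H − x_H².
∂π/∂x_H = 183 + x_O − 2x_H = 0, so x_H = 91.5 + 0.5x_O.
Likewise for Orbit: x_O = 220/3 + (1/3)x_H.
Substituting the second reaction function into the first: x_H = 91.5 + 0.5(220/3 + (1/3)x_H), which gives (5/6)x_H = 769/6 ⇒ x_H = 153.8.
Then x_O = 220/3 + (1/3)·153.8 = 124.6.

153.8, 124.6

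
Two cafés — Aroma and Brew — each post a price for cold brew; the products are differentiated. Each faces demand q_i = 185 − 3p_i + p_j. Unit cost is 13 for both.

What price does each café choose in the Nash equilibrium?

44.8

Aroma's profit: π = (p_{Aroma} − 13)(185 − 3p_{Aroma} + p_{Brew}).
∂π/∂p_{Aroma} = 224 − 6p_{Aroma} + p_{Brew} = 0 ⇒ p_{Aroma} = 112/3 + (1/6)p_{Brew}.
Setting p_{Aroma} = p_{Brew} in the reaction function: p_{Aroma} = 112/3 + (1/6)p_{Aroma}, so p_{Aroma} = (112/3) / (5/6) = 44.8.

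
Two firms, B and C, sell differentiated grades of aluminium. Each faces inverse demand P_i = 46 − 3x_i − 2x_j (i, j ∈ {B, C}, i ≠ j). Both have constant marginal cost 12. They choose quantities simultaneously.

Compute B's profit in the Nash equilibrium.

Firm B's profit: π = x_B(46 − 3x_B − 2x_C) − 12x_B.
∂π/∂x_B = 34 − 6x_B − 2x_C = 0 ⇒ x_B = 17/3 − (1/3)x_C.
By symmetry x_C = x_B; substituting into the reaction function, (4/3)x_B = 17/3 and x_B = 4.25.
P_B = 46 − 3·4.25 − 2·4.25 = 24.75.
Profit = (24.75 − 12)·4.25 = 54.1875.

54.1875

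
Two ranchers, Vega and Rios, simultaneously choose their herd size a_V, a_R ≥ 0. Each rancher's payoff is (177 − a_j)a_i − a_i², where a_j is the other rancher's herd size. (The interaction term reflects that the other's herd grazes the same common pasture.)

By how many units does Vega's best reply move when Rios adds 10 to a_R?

Vega's payoff is (177 − a_R)a_V − a_V².
∂π/∂a_V = 177 − a_R − 2a_V = 0, so a_V = 88.5 − 0.5a_R.
The reaction-function slope is −0.5, so a 10-unit rise in a_R moves a_V by −0.5 × 10 = −5. Vega's best response falls — the actions are strategic substitutes.

-5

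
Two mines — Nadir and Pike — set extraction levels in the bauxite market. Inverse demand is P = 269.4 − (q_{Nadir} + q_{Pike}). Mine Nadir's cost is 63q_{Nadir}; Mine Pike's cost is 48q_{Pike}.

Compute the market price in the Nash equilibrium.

126.8

Mine Nadir's profit: π = q_{Nadir}(269.4 − (q_{Nadir} + q_{Pike})) − 63q_{Nadir}.
∂π/∂q_{Nadir} = 206.4 − 2q_{Nadir} − q_{Pike} = 0, so q_{Nadir} = 103.2 − 0.5q_{Pike}.
By the same steps for Pike: q_{Pike} = 110.7 − 0.5q_{Nadir}.
Solving the two reaction functions simultaneously: (1 − (−0.5)(−0.5))q_{Nadir} = 103.2 − 0.5·110.7, so 0.75q_{Nadir} = 47.85 and q_{Nadir} = 63.8.
Then q_{Pike} = 110.7 − 0.5·63.8 = 78.8.
Equilibrium price: P = 269.4 − 142.6 = 126.8.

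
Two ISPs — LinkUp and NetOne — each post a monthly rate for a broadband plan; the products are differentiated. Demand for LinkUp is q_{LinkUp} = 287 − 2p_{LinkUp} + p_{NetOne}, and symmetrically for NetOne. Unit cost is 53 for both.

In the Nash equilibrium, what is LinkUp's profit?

LinkUp's profit: π = (p_{LinkUp} − 53)(287 − 2p_{LinkUp} + p_{NetOne}).
∂π/∂p_{LinkUp} = 393 − 4p_{LinkUp} + p_{NetOne} = 0 ⇒ p_{LinkUp} = 98.25 + 0.25p_{NetOne}.
Setting p_{LinkUp} = p_{NetOne} in the reaction function: p_{LinkUp} = 98.25 + 0.25p_{LinkUp}, so p_{LinkUp} = 98.25 / 0.75 = 131.
q_{LinkUp} = 287 − 2·131 + 131 = 156.
Profit = (131 − 53)·156 = 12168.

12168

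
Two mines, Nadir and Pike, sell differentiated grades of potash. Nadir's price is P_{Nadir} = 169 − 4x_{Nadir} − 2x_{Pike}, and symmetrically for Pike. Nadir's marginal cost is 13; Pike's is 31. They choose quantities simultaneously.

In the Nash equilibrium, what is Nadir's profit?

Mine Nadir's profit: π = x_{Nadir}(169 − 4x_{Nadir} − 2x_{Pike}) − 13x_{Nadir}.
∂π/∂x_{Nadir} = 156 − 8x_{Nadir} − 2x_{Pike} = 0 ⇒ x_{Nadir} = 19.5 − 0.25x_{Pike}.
Similarly x_{Pike} = 17.25 − 0.25x_{Nadir}.
Plugging x_{Pike} into Nadir's best response: x_{Nadir} = 19.5 − 0.25(17.25 − 0.25x_{Nadir}) ⇒ 0.9375x_{Nadir} = 15.1875, so x_{Nadir} = 16.2.
Then x_{Pike} = 17.25 − 0.25·16.2 = 13.2.
P_{Nadir} = 169 − 4·16.2 − 2·13.2 = 77.8.
Profit = (77.8 − 13)·16.2 = 1049.76.

1049.76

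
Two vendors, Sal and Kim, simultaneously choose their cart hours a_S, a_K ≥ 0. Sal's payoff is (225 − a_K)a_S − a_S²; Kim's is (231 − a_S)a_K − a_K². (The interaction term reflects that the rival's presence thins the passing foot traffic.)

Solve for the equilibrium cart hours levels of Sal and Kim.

Expanding Sal's payoff: 225a_S − a_Ka_S − a_S².
∂π/∂a_S = 225 − a_K − 2a_S = 0, so a_S = 112.5 − 0.5a_K.
Likewise for Kim: a_K = 115.5 − 0.5a_S.
Solving the two reaction functions simultaneously: (1 − (−0.5)(−0.5))a_S = 112.5 − 0.5·115.5, so 0.75a_S = 54.75 and a_S = 73.
Then a_K = 115.5 − 0.5·73 = 79.

73, 79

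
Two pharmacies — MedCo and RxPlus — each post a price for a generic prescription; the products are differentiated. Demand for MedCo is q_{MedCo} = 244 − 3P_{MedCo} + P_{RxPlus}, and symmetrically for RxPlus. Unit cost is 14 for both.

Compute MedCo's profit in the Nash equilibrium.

MedCo's profit: π = (P_{MedCo} − 14)(244 − 3P_{MedCo} + P_{RxPlus}).
∂π/∂P_{MedCo} = 286 − 6P_{MedCo} + P_{RxPlus} = 0 ⇒ P_{MedCo} = 143/3 + (1/6)P_{RxPlus}.
The game is symmetric, so in equilibrium P_{RxPlus} = P_{MedCo}: the reaction function gives (5/6)P_{MedCo} = 143/3, hence P_{MedCo} = 57.2.
q_{MedCo} = 244 − 3·57.2 + 57.2 = 129.6.
Profit = (57.2 − 14)·129.6 = 5598.72.

5598.72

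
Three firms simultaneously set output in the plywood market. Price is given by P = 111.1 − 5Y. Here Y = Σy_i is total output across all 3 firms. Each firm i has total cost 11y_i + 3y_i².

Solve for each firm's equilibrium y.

A representative firm's profit is π_i = y_i(111.1 − 5Y) − 11y_i − 3y_i², with Y = y_i + Σ_{j≠i} y_j.
First-order condition: 100.1 − 16y_i − 5Σ_{j≠i} y_j = 0.
Imposing symmetry (y_j = y for all j) turns Σ_{j≠i} y_j into 2y, so 100.1 = 26y and y = 3.85.

3.85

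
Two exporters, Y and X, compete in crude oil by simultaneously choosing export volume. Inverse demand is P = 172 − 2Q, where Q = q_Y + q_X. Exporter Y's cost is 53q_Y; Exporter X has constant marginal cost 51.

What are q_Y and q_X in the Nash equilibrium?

Exporter Y's profit: π = q_Y(172 − 2(q_Y + q_X)) − 53q_Y.
∂π/∂q_Y = 119 − 4q_Y − 2q_X = 0, so q_Y = 29.75 − 0.5q_X.
By the same steps for X: q_X = 30.25 − 0.5q_Y.
Substituting the second reaction function into the first: q_Y = 29.75 − 0.5(30.25 − 0.5q_Y), which gives 0.75q_Y = 14.625 ⇒ q_Y = 19.5.
Then q_X = 30.25 − 0.5·19.5 = 20.5.

19.5, 20.5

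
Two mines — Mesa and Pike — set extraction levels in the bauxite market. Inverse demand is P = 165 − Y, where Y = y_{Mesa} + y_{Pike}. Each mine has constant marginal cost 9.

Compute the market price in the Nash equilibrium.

Mine Mesa's profit: π = y_{Mesa}(165 − (y_{Mesa} + y_{Pike})) − 9y_{Mesa}.
∂π/∂y_{Mesa} = 156 − 2y_{Mesa} − y_{Pike} = 0, so y_{Mesa} = 78 − 0.5y_{Pike}.
The game is symmetric, so in equilibrium y_{Pike} = y_{Mesa}: the reaction function gives 1.5y_{Mesa} = 78, hence y_{Mesa} = 52.
Equilibrium price: P = 165 − 104 = 61.

61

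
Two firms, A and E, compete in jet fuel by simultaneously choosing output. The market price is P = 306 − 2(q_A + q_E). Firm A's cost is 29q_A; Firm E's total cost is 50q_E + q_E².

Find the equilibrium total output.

Firm A's profit: π = q_A(306 − 2(q_A + q_E)) − 29q_A.
∂π/∂q_A = 277 − 4q_A − 2q_E = 0, so q_A = 69.25 − 0.5q_E.
For E: ∂π/∂q_E = 256 − 6q_E − 2q_A = 0 ⇒ q_E = 128/3 − (1/3)q_A.
Solving the two reaction functions simultaneously: (1 − (−0.5)(−1/3))q_A = 69.25 − 0.5·(128/3), so (5/6)q_A = 575/12 and q_A = 57.5.
Then q_E = 128/3 − (1/3)·57.5 = 23.5.
Total output: 57.5 + 23.5 = 81.

81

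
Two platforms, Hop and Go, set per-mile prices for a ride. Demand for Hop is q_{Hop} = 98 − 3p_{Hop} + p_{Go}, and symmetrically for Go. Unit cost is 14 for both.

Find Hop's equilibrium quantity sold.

42

Hop's profit: π = (p_{Hop} − 14)(98 − 3p_{Hop} + p_{Go}).
∂π/∂p_{Hop} = 140 − 6p_{Hop} + p_{Go} = 0 ⇒ p_{Hop} = 70/3 + (1/6)p_{Go}.
The game is symmetric, so in equilibrium p_{Go} = p_{Hop}: the reaction function gives (5/6)p_{Hop} = 70/3, hence p_{Hop} = 28.
q_{Hop} = 98 − 3·28 + 28 = 42.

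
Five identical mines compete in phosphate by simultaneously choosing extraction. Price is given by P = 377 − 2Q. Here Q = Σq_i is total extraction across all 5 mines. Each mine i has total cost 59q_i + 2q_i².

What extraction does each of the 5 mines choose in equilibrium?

A representative mine's profit is π_i = q_i(377 − 2Q) − 59q_i − 2q_i², with Q = q_i + Σ_{j≠i} q_j.
First-order condition: 318 − 8q_i − 2Σ_{j≠i} q_j = 0.
In a symmetric equilibrium every mine chooses the same q, so Σ_{j≠i} q_j = 4q. The condition becomes 318 − 16q = 0, giving q = 318/16 = 19.875.

19.875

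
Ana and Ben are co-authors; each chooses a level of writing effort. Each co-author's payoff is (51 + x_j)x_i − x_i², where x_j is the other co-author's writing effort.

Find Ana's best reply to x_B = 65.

58

Ana's payoff is (51 + x_B)x_A − x_A².
∂π/∂x_A = 51 + x_B − 2x_A = 0, so x_A = 25.5 + 0.5x_B.
At x_B = 65: x_A = 25.5 + 0.5·65 = 58.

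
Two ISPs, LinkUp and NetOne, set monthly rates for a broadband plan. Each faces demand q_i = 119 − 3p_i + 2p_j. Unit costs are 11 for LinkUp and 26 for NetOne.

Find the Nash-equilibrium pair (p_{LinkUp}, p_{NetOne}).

LinkUp's profit: π = (p_{LinkUp} − 11)(119 − 3p_{LinkUp} + 2p_{NetOne}).
∂π/∂p_{LinkUp} = 152 − 6p_{LinkUp} + 2p_{NetOne} = 0 ⇒ p_{LinkUp} = 76/3 + (1/3)p_{NetOne}.
Similarly p_{NetOne} = 197/6 + (1/3)p_{LinkUp}.
Substituting the second reaction function into the first: p_{LinkUp} = 76/3 + (1/3)(197/6 + (1/3)p_{LinkUp}), which gives (8/9)p_{LinkUp} = 653/18 ⇒ p_{LinkUp} = 40.8125.
Then p_{NetOne} = 197/6 + (1/3)·40.8125 = 46.4375.

40.8125, 46.4375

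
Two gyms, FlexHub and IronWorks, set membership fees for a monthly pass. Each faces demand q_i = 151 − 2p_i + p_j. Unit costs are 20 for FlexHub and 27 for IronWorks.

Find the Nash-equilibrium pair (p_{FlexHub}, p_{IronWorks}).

64.6, 67.4

FlexHub's profit: π = (p_{FlexHub} − 20)(151 − 2p_{FlexHub} + p_{IronWorks}).
∂π/∂p_{FlexHub} = 191 − 4p_{FlexHub} + p_{IronWorks} = 0 ⇒ p_{FlexHub} = 47.75 + 0.25p_{IronWorks}.
Similarly p_{IronWorks} = 51.25 + 0.25p_{FlexHub}.
Plugging p_{IronWorks} into FlexHub's best response: p_{FlexHub} = 47.75 + 0.25(51.25 + 0.25p_{FlexHub}) ⇒ 0.9375p_{FlexHub} = 60.5625, so p_{FlexHub} = 64.6.
Then p_{IronWorks} = 51.25 + 0.25·64.6 = 67.4.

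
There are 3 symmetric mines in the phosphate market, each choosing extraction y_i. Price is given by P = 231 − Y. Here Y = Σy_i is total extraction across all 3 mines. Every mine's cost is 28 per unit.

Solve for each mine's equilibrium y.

A representative mine's profit is π_i = y_i(231 − Y) − 28y_i, with Y = y_i + Σ_{j≠i} y_j.
First-order condition: 203 − 2y_i − Σ_{j≠i} y_j = 0.
With identical mines, set every y_j = y: then 203 − 2y − 2y = 0, i.e. y = 203/4 = 50.75.

50.75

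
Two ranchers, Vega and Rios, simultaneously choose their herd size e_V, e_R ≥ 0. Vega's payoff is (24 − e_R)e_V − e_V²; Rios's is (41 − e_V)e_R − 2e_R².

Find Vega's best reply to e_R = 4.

10

Expanding Vega's payoff: 24e_V − e_Re_V − e_V².
∂π/∂e_V = 24 − e_R − 2e_V = 0, so e_V = 12 − 0.5e_R.
At e_R = 4: e_V = 12 − 0.5·4 = 10.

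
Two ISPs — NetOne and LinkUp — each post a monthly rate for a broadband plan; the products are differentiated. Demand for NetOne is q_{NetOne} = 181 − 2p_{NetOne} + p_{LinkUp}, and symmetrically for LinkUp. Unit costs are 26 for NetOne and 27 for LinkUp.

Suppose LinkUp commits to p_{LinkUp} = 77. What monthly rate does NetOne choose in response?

NetOne's profit: π = (p_{NetOne} − 26)(181 − 2p_{NetOne} + p_{LinkUp}).
∂π/∂p_{NetOne} = 233 − 4p_{NetOne} + p_{LinkUp} = 0 ⇒ p_{NetOne} = 58.25 + 0.25p_{LinkUp}.
At p_{LinkUp} = 77: p_{NetOne} = 58.25 + 0.25·77 = 77.5.

77.5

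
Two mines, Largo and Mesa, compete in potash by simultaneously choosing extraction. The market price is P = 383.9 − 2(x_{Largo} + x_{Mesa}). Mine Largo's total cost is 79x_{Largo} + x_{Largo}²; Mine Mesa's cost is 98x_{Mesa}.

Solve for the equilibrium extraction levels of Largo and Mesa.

Mine Largo's profit: π = x_{Largo}(383.9 − 2(x_{Largo} + x_{Mesa})) − 79x_{Largo} − x_{Largo}².
∂π/∂x_{Largo} = 304.9 − 6x_{Largo} − 2x_{Mesa} = 0, so x_{Largo} = 3049/60 − (1/3)x_{Mesa}.
For Mesa: ∂π/∂x_{Mesa} = 285.9 − 4x_{Mesa} − 2x_{Largo} = 0 ⇒ x_{Mesa} = 71.475 − 0.5x_{Largo}.
Plugging x_{Mesa} into Largo's best response: x_{Largo} = 3049/60 − (1/3)(71.475 − 0.5x_{Largo}) ⇒ (5/6)x_{Largo} = 3239/120, so x_{Largo} = 32.39.
Then x_{Mesa} = 71.475 − 0.5·32.39 = 55.28.

32.39, 55.28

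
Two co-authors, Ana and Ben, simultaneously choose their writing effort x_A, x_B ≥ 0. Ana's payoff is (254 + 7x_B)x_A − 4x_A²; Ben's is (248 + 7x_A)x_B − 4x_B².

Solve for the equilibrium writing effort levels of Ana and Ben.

Expanding Ana's payoff: 254x_A + 7x_Bx_A − 4x_A².
∂π/∂x_A = 254 + 7x_B − 8x_A = 0, so x_A = 31.75 + 0.875x_B.
Likewise for Ben: x_B = 31 + 0.875x_A.
Plugging x_B into Ana's best response: x_A = 31.75 + 0.875(31 + 0.875x_A) ⇒ (15/64)x_A = 58.875, so x_A = 251.2.
Then x_B = 31 + 0.875·251.2 = 250.8.

251.2, 250.8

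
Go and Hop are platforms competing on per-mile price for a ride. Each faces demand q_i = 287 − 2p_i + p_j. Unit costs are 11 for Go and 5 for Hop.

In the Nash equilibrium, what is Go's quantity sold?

Go's profit: π = (p_{Go} − 11)(287 − 2p_{Go} + p_{Hop}).
∂π/∂p_{Go} = 309 − 4p_{Go} + p_{Hop} = 0 ⇒ p_{Go} = 77.25 + 0.25p_{Hop}.
Similarly p_{Hop} = 74.25 + 0.25p_{Go}.
Solving the two reaction functions simultaneously: (1 − (0.25)(0.25))p_{Go} = 77.25 + 0.25·74.25, so 0.9375p_{Go} = 95.8125 and p_{Go} = 102.2.
Then p_{Hop} = 74.25 + 0.25·102.2 = 99.8.
q_{Go} = 287 − 2·102.2 + 99.8 = 182.4.

182.4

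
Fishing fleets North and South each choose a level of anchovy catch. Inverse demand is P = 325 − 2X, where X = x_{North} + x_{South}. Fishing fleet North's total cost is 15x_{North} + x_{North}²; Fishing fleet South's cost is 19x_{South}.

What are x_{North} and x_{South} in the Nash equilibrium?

Fishing fleet North's profit: π = x_{North}(325 − 2(x_{North} + x_{South})) − 15x_{North} − x_{North}².
∂π/∂x_{North} = 310 − 6x_{North} − 2x_{South} = 0, so x_{North} = 155/3 − (1/3)x_{South}.
For South: ∂π/∂x_{South} = 306 − 4x_{South} − 2x_{North} = 0 ⇒ x_{South} = 76.5 − 0.5x_{North}.
Plugging x_{South} into North's best response: x_{North} = 155/3 − (1/3)(76.5 − 0.5x_{North}) ⇒ (5/6)x_{North} = 157/6, so x_{North} = 31.4.
Then x_{South} = 76.5 − 0.5·31.4 = 60.8.

31.4, 60.8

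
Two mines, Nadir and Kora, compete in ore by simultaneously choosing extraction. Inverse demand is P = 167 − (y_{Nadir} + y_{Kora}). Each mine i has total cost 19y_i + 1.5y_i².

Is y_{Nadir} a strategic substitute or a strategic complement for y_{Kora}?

strategic substitutes

Mine Nadir's profit: π = y_{Nadir}(167 − (y_{Nadir} + y_{Kora})) − 19y_{Nadir} − 1.5y_{Nadir}².
∂π/∂y_{Nadir} = 148 − 5y_{Nadir} − y_{Kora} = 0, so y_{Nadir} = 29.6 − 0.2y_{Kora}.
The best-response slope dy_{Nadir}/dy_{Kora} = −0.2 < 0: the reaction function is downward-sloping, so the choices are strategic substitutes.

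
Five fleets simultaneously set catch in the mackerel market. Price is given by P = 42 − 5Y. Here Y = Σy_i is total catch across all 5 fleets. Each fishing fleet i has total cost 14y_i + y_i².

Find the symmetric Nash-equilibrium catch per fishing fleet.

A representative fishing fleet's profit is π_i = y_i(42 − 5Y) − 14y_i − y_i², with Y = y_i + Σ_{j≠i} y_j.
First-order condition: 28 − 12y_i − 5Σ_{j≠i} y_j = 0.
With identical fishing fleets, set every y_j = y: then 28 − 12y − 20y = 0, i.e. y = 28/32 = 0.875.

0.875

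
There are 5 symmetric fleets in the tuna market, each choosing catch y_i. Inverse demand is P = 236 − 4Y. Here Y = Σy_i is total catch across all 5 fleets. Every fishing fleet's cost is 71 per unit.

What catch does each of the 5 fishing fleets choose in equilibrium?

A representative fishing fleet's profit is π_i = y_i(236 − 4Y) − 71y_i, with Y = y_i + Σ_{j≠i} y_j.
First-order condition: 165 − 8y_i − 4Σ_{j≠i} y_j = 0.
In a symmetric equilibrium every fishing fleet chooses the same y, so Σ_{j≠i} y_j = 4y. The condition becomes 165 − 24y = 0, giving y = 165/24 = 6.875.

6.875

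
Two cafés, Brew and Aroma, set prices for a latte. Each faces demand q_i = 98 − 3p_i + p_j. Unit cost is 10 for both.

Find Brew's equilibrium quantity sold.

46.8

Brew's profit: π = (p_{Brew} − 10)(98 − 3p_{Brew} + p_{Aroma}).
∂π/∂p_{Brew} = 128 − 6p_{Brew} + p_{Aroma} = 0 ⇒ p_{Brew} = 64/3 + (1/6)p_{Aroma}.
By symmetry p_{Aroma} = p_{Brew}; substituting into the reaction function, (5/6)p_{Brew} = 64/3 and p_{Brew} = 25.6.
q_{Brew} = 98 − 3·25.6 + 25.6 = 46.8.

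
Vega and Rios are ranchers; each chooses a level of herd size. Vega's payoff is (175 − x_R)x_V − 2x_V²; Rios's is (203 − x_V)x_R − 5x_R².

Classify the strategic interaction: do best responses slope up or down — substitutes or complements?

strategic substitutes

Expanding Vega's payoff: 175x_V − x_Rx_V − 2x_V².
∂π/∂x_V = 175 − x_R − 4x_V = 0, so x_V = 43.75 − 0.25x_R.
The best-response slope dx_V/dx_R = −0.25 < 0: the reaction function is downward-sloping, so the choices are strategic substitutes.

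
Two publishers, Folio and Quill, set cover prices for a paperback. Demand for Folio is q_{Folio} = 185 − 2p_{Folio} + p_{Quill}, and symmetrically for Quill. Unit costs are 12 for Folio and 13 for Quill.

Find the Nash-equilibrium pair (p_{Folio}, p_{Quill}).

Folio's profit: π = (p_{Folio} − 12)(185 − 2p_{Folio} + p_{Quill}).
∂π/∂p_{Folio} = 209 − 4p_{Folio} + p_{Quill} = 0 ⇒ p_{Folio} = 52.25 + 0.25p_{Quill}.
Similarly p_{Quill} = 52.75 + 0.25p_{Folio}.
Solving the two reaction functions simultaneously: (1 − (0.25)(0.25))p_{Folio} = 52.25 + 0.25·52.75, so 0.9375p_{Folio} = 65.4375 and p_{Folio} = 69.8.
Then p_{Quill} = 52.75 + 0.25·69.8 = 70.2.

69.8, 70.2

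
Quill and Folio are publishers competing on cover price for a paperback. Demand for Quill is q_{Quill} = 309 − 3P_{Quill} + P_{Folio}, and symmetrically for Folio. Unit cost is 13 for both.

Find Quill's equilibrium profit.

9610.68

Quill's profit: π = (P_{Quill} − 13)(309 − 3P_{Quill} + P_{Folio}).
∂π/∂P_{Quill} = 348 − 6P_{Quill} + P_{Folio} = 0 ⇒ P_{Quill} = 58 + (1/6)P_{Folio}.
Setting P_{Quill} = P_{Folio} in the reaction function: P_{Quill} = 58 + (1/6)P_{Quill}, so P_{Quill} = 58 / (5/6) = 69.6.
q_{Quill} = 309 − 3·69.6 + 69.6 = 169.8.
Profit = (69.6 − 13)·169.8 = 9610.68.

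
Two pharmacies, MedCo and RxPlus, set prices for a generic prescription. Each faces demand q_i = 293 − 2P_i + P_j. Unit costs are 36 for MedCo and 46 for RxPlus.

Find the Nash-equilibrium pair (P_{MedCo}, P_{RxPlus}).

123, 127

MedCo's profit: π = (P_{MedCo} − 36)(293 − 2P_{MedCo} + P_{RxPlus}).
∂π/∂P_{MedCo} = 365 − 4P_{MedCo} + P_{RxPlus} = 0 ⇒ P_{MedCo} = 91.25 + 0.25P_{RxPlus}.
Similarly P_{RxPlus} = 96.25 + 0.25P_{MedCo}.
Substituting the second reaction function into the first: P_{MedCo} = 91.25 + 0.25(96.25 + 0.25P_{MedCo}), which gives 0.9375P_{MedCo} = 115.3125 ⇒ P_{MedCo} = 123.
Then P_{RxPlus} = 96.25 + 0.25·123 = 127.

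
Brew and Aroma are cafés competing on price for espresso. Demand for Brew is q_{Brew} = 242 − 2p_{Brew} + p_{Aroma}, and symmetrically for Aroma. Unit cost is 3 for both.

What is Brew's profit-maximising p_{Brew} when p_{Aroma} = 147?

98.75

Brew's profit: π = (p_{Brew} − 3)(242 − 2p_{Brew} + p_{Aroma}).
∂π/∂p_{Brew} = 248 − 4p_{Brew} + p_{Aroma} = 0 ⇒ p_{Brew} = 62 + 0.25p_{Aroma}.
At p_{Aroma} = 147: p_{Brew} = 62 + 0.25·147 = 98.75.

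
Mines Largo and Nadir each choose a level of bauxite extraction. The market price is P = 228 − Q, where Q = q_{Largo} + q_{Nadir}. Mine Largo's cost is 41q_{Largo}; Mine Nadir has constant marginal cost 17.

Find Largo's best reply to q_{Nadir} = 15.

Mine Largo's profit: π = q_{Largo}(228 − (q_{Largo} + q_{Nadir})) − 41q_{Largo}.
∂π/∂q_{Largo} = 187 − 2q_{Largo} − q_{Nadir} = 0, so q_{Largo} = 93.5 − 0.5q_{Nadir}.
At q_{Nadir} = 15: q_{Largo} = 93.5 − 0.5·15 = 86.

86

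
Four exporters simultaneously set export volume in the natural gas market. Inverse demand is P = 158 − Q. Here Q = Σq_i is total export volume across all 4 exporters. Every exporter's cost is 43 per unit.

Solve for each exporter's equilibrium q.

A representative exporter's profit is π_i = q_i(158 − Q) − 43q_i, with Q = q_i + Σ_{j≠i} q_j.
First-order condition: 115 − 2q_i − Σ_{j≠i} q_j = 0.
Imposing symmetry (q_j = q for all j) turns Σ_{j≠i} q_j into 3q, so 115 = 5q and q = 23.

23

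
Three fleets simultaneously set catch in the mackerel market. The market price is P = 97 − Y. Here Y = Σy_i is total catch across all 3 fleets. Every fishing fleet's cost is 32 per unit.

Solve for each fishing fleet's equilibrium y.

A representative fishing fleet's profit is π_i = y_i(97 − Y) − 32y_i, with Y = y_i + Σ_{j≠i} y_j.
First-order condition: 65 − 2y_i − Σ_{j≠i} y_j = 0.
In a symmetric equilibrium every fishing fleet chooses the same y, so Σ_{j≠i} y_j = 2y. The condition becomes 65 − 4y = 0, giving y = 65/4 = 16.25.

16.25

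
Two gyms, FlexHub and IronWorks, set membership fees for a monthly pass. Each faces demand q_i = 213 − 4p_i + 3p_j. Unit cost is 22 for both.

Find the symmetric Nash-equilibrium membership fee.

60.2

FlexHub's profit: π = (p_{FlexHub} − 22)(213 − 4p_{FlexHub} + 3p_{IronWorks}).
∂π/∂p_{FlexHub} = 301 − 8p_{FlexHub} + 3p_{IronWorks} = 0 ⇒ p_{FlexHub} = 37.625 + 0.375p_{IronWorks}.
Setting p_{FlexHub} = p_{IronWorks} in the reaction function: p_{FlexHub} = 37.625 + 0.375p_{FlexHub}, so p_{FlexHub} = 37.625 / 0.625 = 60.2.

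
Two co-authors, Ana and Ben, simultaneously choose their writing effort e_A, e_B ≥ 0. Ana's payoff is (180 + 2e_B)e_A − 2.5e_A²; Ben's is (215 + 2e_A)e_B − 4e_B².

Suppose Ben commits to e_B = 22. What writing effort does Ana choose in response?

Expanding Ana's payoff: 180e_A + 2e_Be_A − 2.5e_A².
∂π/∂e_A = 180 + 2e_B − 5e_A = 0, so e_A = 36 + 0.4e_B.
At e_B = 22: e_A = 36 + 0.4·22 = 44.8.

44.8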